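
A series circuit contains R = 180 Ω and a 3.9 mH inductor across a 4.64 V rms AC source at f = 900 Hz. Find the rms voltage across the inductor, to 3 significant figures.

ω = 2πf = 5655 rad/s
X_L = ωL = 22.1 Ω
Z = 180 + j22.1 Ω
|Z| = √(180² + 22.1²) = 181 Ω
I = V/|Z| = 25.6 mA
V_L = I·|Z_L| = 0.0256 × 22.1 = 0.564 V

0.564 V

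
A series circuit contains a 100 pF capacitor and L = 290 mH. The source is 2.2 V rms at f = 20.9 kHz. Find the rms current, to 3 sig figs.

ω = 2πf = 131300 rad/s
X_L = ωL = 38100 Ω
X_C = 1/(ωC) = 76200 Ω
Net reactance X = X_L − X_C = -38100 Ω
Z = − j38100 Ω
|Z| = √(0² + 38100²) = 38100 Ω
I = V/|Z| = 2.2/38100 = 57.8 μA

57.8 μA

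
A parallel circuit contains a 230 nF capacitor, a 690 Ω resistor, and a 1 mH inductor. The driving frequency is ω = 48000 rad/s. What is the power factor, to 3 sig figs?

0.146

X_L = ωL = 48.0 Ω
X_C = 1/(ωC) = 90.6 Ω
Parallel: admittances add. Y = 1/R + 1/(jωL) + jωC
Y = (0.00145 − j0.00979) S
|Y| = 0.00990 S → |Z| = 1/|Y| = 101 Ω, ∠Z = −∠Y = 81.6°
cos φ = cos(81.6°) = 0.146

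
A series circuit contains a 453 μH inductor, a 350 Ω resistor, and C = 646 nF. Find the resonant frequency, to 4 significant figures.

9.304 kHz

ω₀ = 1/√(LC) = 1/√(0.000453 × 6.46e-07) = 58460 rad/s
f₀ = ω₀/(2π) = 9.304 kHz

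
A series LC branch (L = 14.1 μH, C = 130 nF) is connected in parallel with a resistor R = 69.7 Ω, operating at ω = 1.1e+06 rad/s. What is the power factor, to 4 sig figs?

0.1213

X_L = ωL = 15.51 Ω
X_C = 1/(ωC) = 6.993 Ω
Branch 1: Z₁ = R = 69.70 Ω
Branch 2 (series LC): Z₂ = j(X_L − X_C) = j8.517 Ω
Parallel: Z = Z₁Z₂/(Z₁+Z₂), |Z| = 8.454 Ω, ∠Z = 83.03°
cos φ = cos(83.03°) = 0.1213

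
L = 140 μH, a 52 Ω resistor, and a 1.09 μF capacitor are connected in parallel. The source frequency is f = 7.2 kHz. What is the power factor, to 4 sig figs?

ω = 2πf = 45240 rad/s
X_L = ωL = 6.333 Ω
X_C = 1/(ωC) = 20.28 Ω
Parallel: admittances add. Y = 1/R + 1/(jωL) + jωC
Y = (0.01923 − j0.1086) S
|Y| = 0.1103 S → |Z| = 1/|Y| = 9.069 Ω, ∠Z = −∠Y = 79.96°
cos φ = cos(79.96°) = 0.1744

0.1744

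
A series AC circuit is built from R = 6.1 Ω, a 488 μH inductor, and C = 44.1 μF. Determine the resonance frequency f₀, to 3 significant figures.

ω₀ = 1/√(LC) = 1/√(0.000488 × 4.41e-05) = 6817 rad/s
f₀ = ω₀/(2π) = 1.08 kHz

1.08 kHz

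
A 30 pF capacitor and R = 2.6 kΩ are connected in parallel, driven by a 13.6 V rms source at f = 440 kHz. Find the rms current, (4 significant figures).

ω = 2πf = 2.765e+06 rad/s
X_C = 1/(ωC) = 12060 Ω
Parallel: admittances add. Y = 1/R + jωC
Y = (0.0003846 + j8.294e-05) S
|Y| = 0.0003935 S → |Z| = 1/|Y| = 2542 Ω, ∠Z = −∠Y = -12.17°
I = V/|Z| = 13.6/2542 = 5.351 mA

5.351 mA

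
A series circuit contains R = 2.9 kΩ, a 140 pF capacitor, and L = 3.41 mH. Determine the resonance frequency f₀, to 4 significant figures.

ω₀ = 1/√(LC) = 1/√(0.00341 × 1.4e-10) = 1.447e+06 rad/s
f₀ = ω₀/(2π) = 230.3 kHz

230.3 kHz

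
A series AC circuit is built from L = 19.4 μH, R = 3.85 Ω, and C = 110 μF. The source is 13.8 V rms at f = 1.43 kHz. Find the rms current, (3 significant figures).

3.50 A

ω = 2πf = 8985 rad/s
X_L = ωL = 0.174 Ω
X_C = 1/(ωC) = 1.01 Ω
Net reactance X = X_L − X_C = -0.837 Ω
Z = 3.85 − j0.837 Ω
|Z| = √(3.85² + 0.837²) = 3.94 Ω
I = V/|Z| = 13.8/3.94 = 3.50 A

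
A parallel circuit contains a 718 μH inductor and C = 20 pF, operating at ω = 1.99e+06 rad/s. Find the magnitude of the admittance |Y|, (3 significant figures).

660 μS

X_L = ωL = 1430 Ω
X_C = 1/(ωC) = 25100 Ω
Parallel: admittances add. Y = 1/(jωL) + jωC
Y = (0 − j0.000660) S
|Y| = 0.000660 S → |Z| = 1/|Y| = 1510 Ω, ∠Z = −∠Y = 90.0°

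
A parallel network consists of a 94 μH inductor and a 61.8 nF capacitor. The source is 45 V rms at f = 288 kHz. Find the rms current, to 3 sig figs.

ω = 2πf = 1.81e+06 rad/s
X_L = ωL = 170 Ω
X_C = 1/(ωC) = 8.94 Ω
Parallel: admittances add. Y = 1/(jωL) + jωC
Y = (0 + j0.106) S
|Y| = 0.106 S → |Z| = 1/|Y| = 9.44 Ω, ∠Z = −∠Y = -90.0°
I = V/|Z| = 45/9.44 = 4.77 A

4.77 A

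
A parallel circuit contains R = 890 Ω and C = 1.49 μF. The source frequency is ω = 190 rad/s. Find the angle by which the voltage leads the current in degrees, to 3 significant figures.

-14.1°

X_C = 1/(ωC) = 3530 Ω
Parallel: admittances add. Y = 1/R + jωC
Y = (0.00112 + j0.000283) S
|Y| = 0.00116 S → |Z| = 1/|Y| = 863 Ω, ∠Z = −∠Y = -14.1°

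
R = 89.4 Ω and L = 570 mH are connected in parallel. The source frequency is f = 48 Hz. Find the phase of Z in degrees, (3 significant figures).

27.5°

ω = 2πf = 301.6 rad/s
X_L = ωL = 172 Ω
Parallel: admittances add. Y = 1/R + 1/(jωL)
Y = (0.0112 − j0.00582) S
|Y| = 0.0126 S → |Z| = 1/|Y| = 79.3 Ω, ∠Z = −∠Y = 27.5°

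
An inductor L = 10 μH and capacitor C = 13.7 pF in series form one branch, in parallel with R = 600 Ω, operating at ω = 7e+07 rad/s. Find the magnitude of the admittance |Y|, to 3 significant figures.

3.36 mS

X_L = ωL = 700 Ω
X_C = 1/(ωC) = 1040 Ω
Branch 1: Z₁ = R = 600 Ω
Branch 2 (series LC): Z₂ = j(X_L − X_C) = −j343 Ω
Parallel: Z = Z₁Z₂/(Z₁+Z₂), |Z| = 298 Ω, ∠Z = -60.3°
|Y| = 1/|Z| = 3.36 mS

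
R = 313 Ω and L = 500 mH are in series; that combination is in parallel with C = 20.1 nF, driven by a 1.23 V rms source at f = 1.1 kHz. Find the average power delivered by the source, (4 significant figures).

39.33 μW

ω = 2πf = 6912 rad/s
X_L = ωL = 3456 Ω
X_C = 1/(ωC) = 7198 Ω
Branch 1 (R+jX_L): Z₁ = 313.0 + j3456 Ω, |Z₁| = 3470 Ω
Branch 2 (−jX_C): Z₂ = −j7198 Ω
Parallel: Z = Z₁Z₂/(Z₁+Z₂), |Z| = 6651 Ω, ∠Z = 80.04°
I = V/|Z| = 184.9 μA
P = VI cos φ = 1.23 × 0.0001849 × cos(80.04°) = 39.33 μW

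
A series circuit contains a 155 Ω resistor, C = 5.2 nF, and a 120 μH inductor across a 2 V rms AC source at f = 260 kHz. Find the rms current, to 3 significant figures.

ω = 2πf = 1.634e+06 rad/s
X_L = ωL = 196 Ω
X_C = 1/(ωC) = 118 Ω
Net reactance X = X_L − X_C = 78.3 Ω
Z = 155 + j78.3 Ω
|Z| = √(155² + 78.3²) = 174 Ω
I = V/|Z| = 2/174 = 11.5 mA

11.5 mA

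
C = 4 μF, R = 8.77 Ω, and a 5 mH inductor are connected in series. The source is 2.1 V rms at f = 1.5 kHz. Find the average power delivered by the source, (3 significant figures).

77.2 mW

ω = 2πf = 9425 rad/s
X_L = ωL = 47.1 Ω
X_C = 1/(ωC) = 26.5 Ω
Net reactance X = X_L − X_C = 20.6 Ω
Z = 8.77 + j20.6 Ω
|Z| = √(8.77² + 20.6²) = 22.4 Ω
∠Z = arctan(20.6/8.77) = 66.9°
I = V/|Z| = 93.8 mA
P = VI cos φ = 2.1 × 0.0938 × cos(66.9°) = 77.2 mW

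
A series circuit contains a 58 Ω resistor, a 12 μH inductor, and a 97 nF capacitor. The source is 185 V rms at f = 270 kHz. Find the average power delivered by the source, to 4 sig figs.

ω = 2πf = 1.696e+06 rad/s
X_L = ωL = 20.36 Ω
X_C = 1/(ωC) = 6.077 Ω
Net reactance X = X_L − X_C = 14.28 Ω
Z = 58.00 + j14.28 Ω
|Z| = √(58.00² + 14.28²) = 59.73 Ω
∠Z = arctan(14.28/58.00) = 13.83°
I = V/|Z| = 3.097 A
P = VI cos φ = 185 × 3.097 × cos(13.83°) = 556.4 W

556.4 W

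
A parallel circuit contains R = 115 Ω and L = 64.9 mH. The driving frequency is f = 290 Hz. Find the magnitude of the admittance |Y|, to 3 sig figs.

12.1 mS

ω = 2πf = 1822 rad/s
X_L = ωL = 118 Ω
Parallel: admittances add. Y = 1/R + 1/(jωL)
Y = (0.00870 − j0.00846) S
|Y| = 0.0121 S → |Z| = 1/|Y| = 82.4 Ω, ∠Z = −∠Y = 44.2°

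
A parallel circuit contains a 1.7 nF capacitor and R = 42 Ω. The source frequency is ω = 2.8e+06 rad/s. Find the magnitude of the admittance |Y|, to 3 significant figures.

24.3 mS

X_C = 1/(ωC) = 210 Ω
Parallel: admittances add. Y = 1/R + jωC
Y = (0.0238 + j0.00476) S
|Y| = 0.0243 S → |Z| = 1/|Y| = 41.2 Ω, ∠Z = −∠Y = -11.3°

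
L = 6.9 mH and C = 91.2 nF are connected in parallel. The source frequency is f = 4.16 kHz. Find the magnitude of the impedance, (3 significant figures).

316 Ω

ω = 2πf = 26140 rad/s
X_L = ωL = 180 Ω
X_C = 1/(ωC) = 419 Ω
Parallel: admittances add. Y = 1/(jωL) + jωC
Y = (0 − j0.00316) S
|Y| = 0.00316 S → |Z| = 1/|Y| = 316 Ω, ∠Z = −∠Y = 90.0°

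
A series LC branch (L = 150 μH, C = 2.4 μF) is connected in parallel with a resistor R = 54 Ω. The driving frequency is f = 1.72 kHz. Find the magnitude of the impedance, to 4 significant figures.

ω = 2πf = 10810 rad/s
X_L = ωL = 1.621 Ω
X_C = 1/(ωC) = 38.55 Ω
Branch 1: Z₁ = R = 54.00 Ω
Branch 2 (series LC): Z₂ = j(X_L − X_C) = −j36.93 Ω
Parallel: Z = Z₁Z₂/(Z₁+Z₂), |Z| = 30.49 Ω, ∠Z = -55.63°

30.49 Ω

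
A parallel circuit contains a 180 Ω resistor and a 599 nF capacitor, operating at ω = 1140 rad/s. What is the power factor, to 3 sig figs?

0.993

X_C = 1/(ωC) = 1460 Ω
Parallel: admittances add. Y = 1/R + jωC
Y = (0.00556 + j0.000683) S
|Y| = 0.00560 S → |Z| = 1/|Y| = 179 Ω, ∠Z = −∠Y = -7.01°
cos φ = cos(-7.01°) = 0.993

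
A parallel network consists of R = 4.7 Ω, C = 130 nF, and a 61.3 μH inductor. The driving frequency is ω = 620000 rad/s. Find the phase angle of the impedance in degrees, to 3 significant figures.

-14.3°

X_L = ωL = 38.0 Ω
X_C = 1/(ωC) = 12.4 Ω
Parallel: admittances add. Y = 1/R + 1/(jωL) + jωC
Y = (0.213 + j0.0543) S
|Y| = 0.220 S → |Z| = 1/|Y| = 4.55 Ω, ∠Z = −∠Y = -14.3°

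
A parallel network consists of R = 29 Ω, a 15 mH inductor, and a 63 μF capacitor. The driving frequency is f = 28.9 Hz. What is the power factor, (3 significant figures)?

0.0965

ω = 2πf = 181.6 rad/s
X_L = ωL = 2.72 Ω
X_C = 1/(ωC) = 87.4 Ω
Parallel: admittances add. Y = 1/R + 1/(jωL) + jωC
Y = (0.0345 − j0.356) S
|Y| = 0.357 S → |Z| = 1/|Y| = 2.80 Ω, ∠Z = −∠Y = 84.5°
cos φ = cos(84.5°) = 0.0965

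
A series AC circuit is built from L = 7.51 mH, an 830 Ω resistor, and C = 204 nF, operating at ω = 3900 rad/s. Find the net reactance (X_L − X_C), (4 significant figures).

-1228 Ω

X_L = ωL = 29.29 Ω
X_C = 1/(ωC) = 1257 Ω
X = 29.29 − 1257 = -1228 Ω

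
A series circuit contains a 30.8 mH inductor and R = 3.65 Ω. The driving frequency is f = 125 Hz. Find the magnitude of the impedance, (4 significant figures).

ω = 2πf = 785.4 rad/s
X_L = ωL = 24.19 Ω
Z = 3.650 + j24.19 Ω
|Z| = √(3.650² + 24.19²) = 24.46 Ω

24.46 Ω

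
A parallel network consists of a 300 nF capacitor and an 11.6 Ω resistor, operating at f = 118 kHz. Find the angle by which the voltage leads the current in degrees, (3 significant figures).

-68.8°

ω = 2πf = 741400 rad/s
X_C = 1/(ωC) = 4.50 Ω
Parallel: admittances add. Y = 1/R + jωC
Y = (0.0862 + j0.222) S
|Y| = 0.239 S → |Z| = 1/|Y| = 4.19 Ω, ∠Z = −∠Y = -68.8°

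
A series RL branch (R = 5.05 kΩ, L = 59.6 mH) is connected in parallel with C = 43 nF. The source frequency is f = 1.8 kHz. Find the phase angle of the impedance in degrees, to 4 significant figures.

ω = 2πf = 11310 rad/s
X_L = ωL = 674.1 Ω
X_C = 1/(ωC) = 2056 Ω
Branch 1 (R+jX_L): Z₁ = 5050 + j674.1 Ω, |Z₁| = 5095 Ω
Branch 2 (−jX_C): Z₂ = −j2056 Ω
Parallel: Z = Z₁Z₂/(Z₁+Z₂), |Z| = 2001 Ω, ∠Z = -67.09°

-67.09°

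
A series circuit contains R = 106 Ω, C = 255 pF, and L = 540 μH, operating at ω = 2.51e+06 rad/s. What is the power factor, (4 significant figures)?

X_L = ωL = 1355 Ω
X_C = 1/(ωC) = 1562 Ω
Net reactance X = X_L − X_C = -207.0 Ω
Z = 106.0 − j207.0 Ω
|Z| = √(106.0² + 207.0²) = 232.5 Ω
∠Z = arctan(-207.0/106.0) = -62.88°
cos φ = cos(-62.88°) = 0.4558

0.4558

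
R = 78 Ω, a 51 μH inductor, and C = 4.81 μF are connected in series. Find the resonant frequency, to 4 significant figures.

10.16 kHz

ω₀ = 1/√(LC) = 1/√(5.1e-05 × 4.81e-06) = 63850 rad/s
f₀ = ω₀/(2π) = 10.16 kHz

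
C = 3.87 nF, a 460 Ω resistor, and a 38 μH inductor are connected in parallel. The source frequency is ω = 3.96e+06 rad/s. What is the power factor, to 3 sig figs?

0.243

X_L = ωL = 150 Ω
X_C = 1/(ωC) = 65.3 Ω
Parallel: admittances add. Y = 1/R + 1/(jωL) + jωC
Y = (0.00217 + j0.00868) S
|Y| = 0.00895 S → |Z| = 1/|Y| = 112 Ω, ∠Z = −∠Y = -75.9°
cos φ = cos(-75.9°) = 0.243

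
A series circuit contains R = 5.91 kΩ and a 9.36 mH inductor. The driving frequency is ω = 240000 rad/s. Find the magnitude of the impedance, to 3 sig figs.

6320 Ω

X_L = ωL = 2250 Ω
Z = 5910 + j2250 Ω
|Z| = √(5910² + 2250²) = 6320 Ω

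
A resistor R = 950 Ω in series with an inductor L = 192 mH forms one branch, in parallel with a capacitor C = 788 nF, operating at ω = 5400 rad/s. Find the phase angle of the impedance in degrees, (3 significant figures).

X_L = ωL = 1040 Ω
X_C = 1/(ωC) = 235 Ω
Branch 1 (R+jX_L): Z₁ = 950 + j1040 Ω, |Z₁| = 1410 Ω
Branch 2 (−jX_C): Z₂ = −j235 Ω
Parallel: Z = Z₁Z₂/(Z₁+Z₂), |Z| = 266 Ω, ∠Z = -82.7°

-82.7°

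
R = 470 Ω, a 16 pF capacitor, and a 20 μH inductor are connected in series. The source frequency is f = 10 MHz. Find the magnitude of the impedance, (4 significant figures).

538.1 Ω

ω = 2πf = 6.283e+07 rad/s
X_L = ωL = 1257 Ω
X_C = 1/(ωC) = 994.7 Ω
Net reactance X = X_L − X_C = 261.9 Ω
Z = 470.0 + j261.9 Ω
|Z| = √(470.0² + 261.9²) = 538.1 Ω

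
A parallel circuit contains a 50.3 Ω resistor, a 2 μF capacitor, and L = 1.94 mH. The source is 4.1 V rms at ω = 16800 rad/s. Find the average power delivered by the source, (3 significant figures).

334 mW

X_L = ωL = 32.6 Ω
X_C = 1/(ωC) = 29.8 Ω
Parallel: admittances add. Y = 1/R + 1/(jωL) + jωC
Y = (0.0199 + j0.00292) S
|Y| = 0.0201 S → |Z| = 1/|Y| = 49.8 Ω, ∠Z = −∠Y = -8.35°
I = V/|Z| = 82.4 mA
P = VI cos φ = 4.1 × 0.0824 × cos(-8.35°) = 334 mW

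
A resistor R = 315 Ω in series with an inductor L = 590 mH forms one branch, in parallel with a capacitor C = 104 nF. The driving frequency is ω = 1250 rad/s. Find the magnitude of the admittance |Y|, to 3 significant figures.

1.13 mS

X_L = ωL = 738 Ω
X_C = 1/(ωC) = 7690 Ω
Branch 1 (R+jX_L): Z₁ = 315 + j738 Ω, |Z₁| = 802 Ω
Branch 2 (−jX_C): Z₂ = −j7690 Ω
Parallel: Z = Z₁Z₂/(Z₁+Z₂), |Z| = 886 Ω, ∠Z = 64.3°
|Y| = 1/|Z| = 1.13 mS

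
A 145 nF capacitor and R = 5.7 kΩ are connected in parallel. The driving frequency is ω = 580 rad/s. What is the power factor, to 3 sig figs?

X_C = 1/(ωC) = 11900 Ω
Parallel: admittances add. Y = 1/R + jωC
Y = (0.000175 + j8.41e-05) S
|Y| = 0.000195 S → |Z| = 1/|Y| = 5140 Ω, ∠Z = −∠Y = -25.6°
cos φ = cos(-25.6°) = 0.902

0.902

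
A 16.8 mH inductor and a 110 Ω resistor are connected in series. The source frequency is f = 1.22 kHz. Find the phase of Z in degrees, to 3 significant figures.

49.5°

ω = 2πf = 7665 rad/s
X_L = ωL = 129 Ω
Z = 110 + j129 Ω
|Z| = √(110² + 129²) = 169 Ω
∠Z = arctan(129/110) = 49.5°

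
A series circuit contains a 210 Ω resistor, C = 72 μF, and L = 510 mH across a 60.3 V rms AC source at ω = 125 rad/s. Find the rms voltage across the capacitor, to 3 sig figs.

31.1 V

X_L = ωL = 63.8 Ω
X_C = 1/(ωC) = 111 Ω
Net reactance X = X_L − X_C = -47.4 Ω
Z = 210 − j47.4 Ω
|Z| = √(210² + 47.4²) = 215 Ω
I = V/|Z| = 280 mA
V_C = I·|Z_C| = 0.280 × 111 = 31.1 V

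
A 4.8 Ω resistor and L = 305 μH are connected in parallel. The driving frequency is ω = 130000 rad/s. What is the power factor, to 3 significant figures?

0.993

X_L = ωL = 39.6 Ω
Parallel: admittances add. Y = 1/R + 1/(jωL)
Y = (0.208 − j0.0252) S
|Y| = 0.210 S → |Z| = 1/|Y| = 4.77 Ω, ∠Z = −∠Y = 6.90°
cos φ = cos(6.90°) = 0.993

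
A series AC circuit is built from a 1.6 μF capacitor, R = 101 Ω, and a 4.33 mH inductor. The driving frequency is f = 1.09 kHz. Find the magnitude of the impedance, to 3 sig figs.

ω = 2πf = 6849 rad/s
X_L = ωL = 29.7 Ω
X_C = 1/(ωC) = 91.3 Ω
Net reactance X = X_L − X_C = -61.6 Ω
Z = 101 − j61.6 Ω
|Z| = √(101² + 61.6²) = 118 Ω

118 Ω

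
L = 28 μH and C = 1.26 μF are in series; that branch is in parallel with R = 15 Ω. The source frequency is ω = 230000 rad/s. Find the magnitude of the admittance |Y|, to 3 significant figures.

341 mS

X_L = ωL = 6.44 Ω
X_C = 1/(ωC) = 3.45 Ω
Branch 1: Z₁ = R = 15.0 Ω
Branch 2 (series LC): Z₂ = j(X_L − X_C) = j2.99 Ω
Parallel: Z = Z₁Z₂/(Z₁+Z₂), |Z| = 2.93 Ω, ∠Z = 78.7°
|Y| = 1/|Z| = 341 mS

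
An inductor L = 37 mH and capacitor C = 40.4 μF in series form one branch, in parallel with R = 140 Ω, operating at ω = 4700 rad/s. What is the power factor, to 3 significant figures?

X_L = ωL = 174 Ω
X_C = 1/(ωC) = 5.27 Ω
Branch 1: Z₁ = R = 140 Ω
Branch 2 (series LC): Z₂ = j(X_L − X_C) = j169 Ω
Parallel: Z = Z₁Z₂/(Z₁+Z₂), |Z| = 108 Ω, ∠Z = 39.7°
cos φ = cos(39.7°) = 0.769

0.769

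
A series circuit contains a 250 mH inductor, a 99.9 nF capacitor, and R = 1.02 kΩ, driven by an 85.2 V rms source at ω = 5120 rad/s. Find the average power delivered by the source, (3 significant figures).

X_L = ωL = 1280 Ω
X_C = 1/(ωC) = 1960 Ω
Net reactance X = X_L − X_C = -675 Ω
Z = 1020 − j675 Ω
|Z| = √(1020² + 675²) = 1220 Ω
∠Z = arctan(-675/1020) = -33.5°
I = V/|Z| = 69.7 mA
P = VI cos φ = 85.2 × 0.0697 × cos(-33.5°) = 4.95 W

4.95 W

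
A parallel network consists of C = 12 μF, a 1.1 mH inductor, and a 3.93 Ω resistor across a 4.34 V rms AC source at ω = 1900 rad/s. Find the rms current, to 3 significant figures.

2.27 A

X_L = ωL = 2.09 Ω
X_C = 1/(ωC) = 43.9 Ω
Parallel: admittances add. Y = 1/R + 1/(jωL) + jωC
Y = (0.254 − j0.456) S
|Y| = 0.522 S → |Z| = 1/|Y| = 1.92 Ω, ∠Z = −∠Y = 60.8°
I = V/|Z| = 4.34/1.92 = 2.27 A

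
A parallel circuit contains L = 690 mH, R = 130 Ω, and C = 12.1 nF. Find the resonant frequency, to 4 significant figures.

ω₀ = 1/√(LC) = 1/√(0.69 × 1.21e-08) = 10940 rad/s
f₀ = ω₀/(2π) = 1.742 kHz

1.742 kHz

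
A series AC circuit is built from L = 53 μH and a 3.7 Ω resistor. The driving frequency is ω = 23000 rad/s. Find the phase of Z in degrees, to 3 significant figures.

X_L = ωL = 1.22 Ω
Z = 3.70 + j1.22 Ω
|Z| = √(3.70² + 1.22²) = 3.90 Ω
∠Z = arctan(1.22/3.70) = 18.2°

18.2°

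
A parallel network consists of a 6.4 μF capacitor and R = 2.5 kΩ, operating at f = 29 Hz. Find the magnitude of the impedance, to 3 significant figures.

811 Ω

ω = 2πf = 182.2 rad/s
X_C = 1/(ωC) = 858 Ω
Parallel: admittances add. Y = 1/R + jωC
Y = (0.000400 + j0.00117) S
|Y| = 0.00123 S → |Z| = 1/|Y| = 811 Ω, ∠Z = −∠Y = -71.1°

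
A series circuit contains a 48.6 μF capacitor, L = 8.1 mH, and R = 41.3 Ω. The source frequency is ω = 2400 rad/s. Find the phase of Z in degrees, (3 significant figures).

X_L = ωL = 19.4 Ω
X_C = 1/(ωC) = 8.57 Ω
Net reactance X = X_L − X_C = 10.9 Ω
Z = 41.3 + j10.9 Ω
|Z| = √(41.3² + 10.9²) = 42.7 Ω
∠Z = arctan(10.9/41.3) = 14.7°

14.7°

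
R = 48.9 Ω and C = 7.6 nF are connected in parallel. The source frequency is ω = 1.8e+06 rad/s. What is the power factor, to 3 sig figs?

X_C = 1/(ωC) = 73.1 Ω
Parallel: admittances add. Y = 1/R + jωC
Y = (0.0204 + j0.0137) S
|Y| = 0.0246 S → |Z| = 1/|Y| = 40.6 Ω, ∠Z = −∠Y = -33.8°
cos φ = cos(-33.8°) = 0.831

0.831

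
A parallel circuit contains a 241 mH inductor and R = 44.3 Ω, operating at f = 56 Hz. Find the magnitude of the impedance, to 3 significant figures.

ω = 2πf = 351.9 rad/s
X_L = ωL = 84.8 Ω
Parallel: admittances add. Y = 1/R + 1/(jωL)
Y = (0.0226 − j0.0118) S
|Y| = 0.0255 S → |Z| = 1/|Y| = 39.3 Ω, ∠Z = −∠Y = 27.6°

39.3 Ω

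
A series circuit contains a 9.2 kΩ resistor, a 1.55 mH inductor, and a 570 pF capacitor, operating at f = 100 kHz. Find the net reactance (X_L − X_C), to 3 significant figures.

ω = 2πf = 628300 rad/s
X_L = ωL = 974 Ω
X_C = 1/(ωC) = 2790 Ω
X = 974 − 2790 = -1820 Ω

-1820 Ω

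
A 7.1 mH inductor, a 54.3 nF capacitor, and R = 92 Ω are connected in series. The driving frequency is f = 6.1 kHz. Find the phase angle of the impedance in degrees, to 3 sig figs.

-66.2°

ω = 2πf = 38330 rad/s
X_L = ωL = 272 Ω
X_C = 1/(ωC) = 480 Ω
Net reactance X = X_L − X_C = -208 Ω
Z = 92.0 − j208 Ω
|Z| = √(92.0² + 208²) = 228 Ω
∠Z = arctan(-208/92.0) = -66.2°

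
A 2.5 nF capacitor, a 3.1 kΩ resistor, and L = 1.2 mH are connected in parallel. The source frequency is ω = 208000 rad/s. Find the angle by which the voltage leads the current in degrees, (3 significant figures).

84.7°

X_L = ωL = 250 Ω
X_C = 1/(ωC) = 1920 Ω
Parallel: admittances add. Y = 1/R + 1/(jωL) + jωC
Y = (0.000323 − j0.00349) S
|Y| = 0.00350 S → |Z| = 1/|Y| = 286 Ω, ∠Z = −∠Y = 84.7°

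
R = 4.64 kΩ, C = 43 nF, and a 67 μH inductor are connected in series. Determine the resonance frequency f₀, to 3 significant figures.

ω₀ = 1/√(LC) = 1/√(6.7e-05 × 4.3e-08) = 589200 rad/s
f₀ = ω₀/(2π) = 93.8 kHz

93.8 kHz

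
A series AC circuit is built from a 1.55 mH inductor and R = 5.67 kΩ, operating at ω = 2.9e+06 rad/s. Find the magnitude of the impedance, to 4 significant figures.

X_L = ωL = 4495 Ω
Z = 5670 + j4495 Ω
|Z| = √(5670² + 4495²) = 7236 Ω

7236 Ω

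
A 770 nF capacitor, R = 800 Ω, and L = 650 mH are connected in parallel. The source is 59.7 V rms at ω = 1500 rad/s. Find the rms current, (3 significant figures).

X_L = ωL = 975 Ω
X_C = 1/(ωC) = 866 Ω
Parallel: admittances add. Y = 1/R + 1/(jωL) + jωC
Y = (0.00125 + j0.000129) S
|Y| = 0.00126 S → |Z| = 1/|Y| = 796 Ω, ∠Z = −∠Y = -5.91°
I = V/|Z| = 59.7/796 = 75.0 mA

75.0 mA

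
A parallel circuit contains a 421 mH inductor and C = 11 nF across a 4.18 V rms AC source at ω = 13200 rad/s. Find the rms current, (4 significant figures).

145.2 μA

X_L = ωL = 5557 Ω
X_C = 1/(ωC) = 6887 Ω
Parallel: admittances add. Y = 1/(jωL) + jωC
Y = (0 − j3.475e-05) S
|Y| = 3.475e-05 S → |Z| = 1/|Y| = 28780 Ω, ∠Z = −∠Y = 90.00°
I = V/|Z| = 4.18/28780 = 145.2 μA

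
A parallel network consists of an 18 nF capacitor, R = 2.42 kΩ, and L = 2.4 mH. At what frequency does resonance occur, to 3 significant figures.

ω₀ = 1/√(LC) = 1/√(0.0024 × 1.8e-08) = 152100 rad/s
f₀ = ω₀/(2π) = 24.2 kHz

24.2 kHz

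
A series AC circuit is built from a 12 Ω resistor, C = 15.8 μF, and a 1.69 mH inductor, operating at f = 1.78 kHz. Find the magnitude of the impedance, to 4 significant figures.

ω = 2πf = 11180 rad/s
X_L = ωL = 18.90 Ω
X_C = 1/(ωC) = 5.659 Ω
Net reactance X = X_L − X_C = 13.24 Ω
Z = 12.00 + j13.24 Ω
|Z| = √(12.00² + 13.24²) = 17.87 Ω

17.87 Ω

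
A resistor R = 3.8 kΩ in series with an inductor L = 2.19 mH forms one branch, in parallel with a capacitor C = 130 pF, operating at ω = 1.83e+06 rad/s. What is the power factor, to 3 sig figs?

0.760

X_L = ωL = 4010 Ω
X_C = 1/(ωC) = 4200 Ω
Branch 1 (R+jX_L): Z₁ = 3800 + j4010 Ω, |Z₁| = 5520 Ω
Branch 2 (−jX_C): Z₂ = −j4200 Ω
Parallel: Z = Z₁Z₂/(Z₁+Z₂), |Z| = 6100 Ω, ∠Z = -40.5°
cos φ = cos(-40.5°) = 0.760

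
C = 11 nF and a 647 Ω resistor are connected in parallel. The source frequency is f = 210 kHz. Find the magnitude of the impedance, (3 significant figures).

ω = 2πf = 1.319e+06 rad/s
X_C = 1/(ωC) = 68.9 Ω
Parallel: admittances add. Y = 1/R + jωC
Y = (0.00155 + j0.0145) S
|Y| = 0.0146 S → |Z| = 1/|Y| = 68.5 Ω, ∠Z = −∠Y = -83.9°

68.5 Ω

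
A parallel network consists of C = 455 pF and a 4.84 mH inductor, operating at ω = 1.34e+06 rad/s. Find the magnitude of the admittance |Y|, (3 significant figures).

X_L = ωL = 6490 Ω
X_C = 1/(ωC) = 1640 Ω
Parallel: admittances add. Y = 1/(jωL) + jωC
Y = (0 + j0.000456) S
|Y| = 0.000456 S → |Z| = 1/|Y| = 2200 Ω, ∠Z = −∠Y = -90.0°

456 μS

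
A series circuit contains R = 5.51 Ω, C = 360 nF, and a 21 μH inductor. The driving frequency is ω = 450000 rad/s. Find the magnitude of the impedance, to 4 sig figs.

X_L = ωL = 9.450 Ω
X_C = 1/(ωC) = 6.173 Ω
Net reactance X = X_L − X_C = 3.277 Ω
Z = 5.510 + j3.277 Ω
|Z| = √(5.510² + 3.277²) = 6.411 Ω

6.411 Ω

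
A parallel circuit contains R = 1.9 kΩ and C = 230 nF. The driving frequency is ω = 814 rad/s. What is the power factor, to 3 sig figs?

X_C = 1/(ωC) = 5340 Ω
Parallel: admittances add. Y = 1/R + jωC
Y = (0.000526 + j0.000187) S
|Y| = 0.000559 S → |Z| = 1/|Y| = 1790 Ω, ∠Z = −∠Y = -19.6°
cos φ = cos(-19.6°) = 0.942

0.942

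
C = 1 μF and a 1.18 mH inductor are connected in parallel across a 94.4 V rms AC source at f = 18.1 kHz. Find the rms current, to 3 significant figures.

10.0 A

ω = 2πf = 113700 rad/s
X_L = ωL = 134 Ω
X_C = 1/(ωC) = 8.79 Ω
Parallel: admittances add. Y = 1/(jωL) + jωC
Y = (0 + j0.106) S
|Y| = 0.106 S → |Z| = 1/|Y| = 9.41 Ω, ∠Z = −∠Y = -90.0°
I = V/|Z| = 94.4/9.41 = 10.0 A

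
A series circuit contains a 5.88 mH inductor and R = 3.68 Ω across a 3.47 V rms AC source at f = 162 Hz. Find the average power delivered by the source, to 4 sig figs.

ω = 2πf = 1018 rad/s
X_L = ωL = 5.985 Ω
Z = 3.680 + j5.985 Ω
|Z| = √(3.680² + 5.985²) = 7.026 Ω
∠Z = arctan(5.985/3.680) = 58.41°
I = V/|Z| = 493.9 mA
P = VI cos φ = 3.47 × 0.4939 × cos(58.41°) = 897.6 mW

897.6 mW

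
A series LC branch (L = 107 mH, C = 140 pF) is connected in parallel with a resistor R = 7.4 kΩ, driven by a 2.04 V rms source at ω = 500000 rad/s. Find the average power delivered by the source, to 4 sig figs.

X_L = ωL = 53500 Ω
X_C = 1/(ωC) = 14290 Ω
Branch 1: Z₁ = R = 7400 Ω
Branch 2 (series LC): Z₂ = j(X_L − X_C) = j39210 Ω
Parallel: Z = Z₁Z₂/(Z₁+Z₂), |Z| = 7272 Ω, ∠Z = 10.69°
I = V/|Z| = 280.5 μA
P = VI cos φ = 2.04 × 0.0002805 × cos(10.69°) = 562.4 μW

562.4 μW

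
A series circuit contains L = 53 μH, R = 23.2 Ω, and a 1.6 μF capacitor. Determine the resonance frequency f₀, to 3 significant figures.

17.3 kHz

ω₀ = 1/√(LC) = 1/√(5.3e-05 × 1.6e-06) = 108600 rad/s
f₀ = ω₀/(2π) = 17.3 kHz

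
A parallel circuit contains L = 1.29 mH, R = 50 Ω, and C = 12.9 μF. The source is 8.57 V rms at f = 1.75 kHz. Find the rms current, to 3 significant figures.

635 mA

ω = 2πf = 11000 rad/s
X_L = ωL = 14.2 Ω
X_C = 1/(ωC) = 7.05 Ω
Parallel: admittances add. Y = 1/R + 1/(jωL) + jωC
Y = (0.0200 + j0.0713) S
|Y| = 0.0741 S → |Z| = 1/|Y| = 13.5 Ω, ∠Z = −∠Y = -74.3°
I = V/|Z| = 8.57/13.5 = 635 mA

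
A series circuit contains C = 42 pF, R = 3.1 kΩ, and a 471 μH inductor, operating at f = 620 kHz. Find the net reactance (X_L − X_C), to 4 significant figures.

ω = 2πf = 3.896e+06 rad/s
X_L = ωL = 1835 Ω
X_C = 1/(ωC) = 6112 Ω
X = 1835 − 6112 = -4277 Ω

-4277 Ω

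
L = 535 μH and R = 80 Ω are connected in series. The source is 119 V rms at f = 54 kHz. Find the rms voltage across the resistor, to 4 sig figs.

ω = 2πf = 339300 rad/s
X_L = ωL = 181.5 Ω
Z = 80.00 + j181.5 Ω
|Z| = √(80.00² + 181.5²) = 198.4 Ω
I = V/|Z| = 599.9 mA
V_R = I·|Z_R| = 0.5999 × 80.00 = 47.99 V

47.99 V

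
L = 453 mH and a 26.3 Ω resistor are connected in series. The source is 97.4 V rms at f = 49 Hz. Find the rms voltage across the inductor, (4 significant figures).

ω = 2πf = 307.9 rad/s
X_L = ωL = 139.5 Ω
Z = 26.30 + j139.5 Ω
|Z| = √(26.30² + 139.5²) = 141.9 Ω
I = V/|Z| = 686.3 mA
V_L = I·|Z_L| = 0.6863 × 139.5 = 95.71 V

95.71 V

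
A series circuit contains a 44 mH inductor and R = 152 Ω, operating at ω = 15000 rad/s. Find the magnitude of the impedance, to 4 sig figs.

677.3 Ω

X_L = ωL = 660.0 Ω
Z = 152.0 + j660.0 Ω
|Z| = √(152.0² + 660.0²) = 677.3 Ω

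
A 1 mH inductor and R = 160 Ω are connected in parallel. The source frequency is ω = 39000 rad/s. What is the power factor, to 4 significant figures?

X_L = ωL = 39.00 Ω
Parallel: admittances add. Y = 1/R + 1/(jωL)
Y = (0.006250 − j0.02564) S
|Y| = 0.02639 S → |Z| = 1/|Y| = 37.89 Ω, ∠Z = −∠Y = 76.30°
cos φ = cos(76.30°) = 0.2368

0.2368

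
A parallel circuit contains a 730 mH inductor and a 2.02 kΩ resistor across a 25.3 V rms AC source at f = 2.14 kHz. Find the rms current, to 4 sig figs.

12.79 mA

ω = 2πf = 13450 rad/s
X_L = ωL = 9816 Ω
Parallel: admittances add. Y = 1/R + 1/(jωL)
Y = (0.0004950 − j0.0001019) S
|Y| = 0.0005054 S → |Z| = 1/|Y| = 1979 Ω, ∠Z = −∠Y = 11.63°
I = V/|Z| = 25.3/1979 = 12.79 mA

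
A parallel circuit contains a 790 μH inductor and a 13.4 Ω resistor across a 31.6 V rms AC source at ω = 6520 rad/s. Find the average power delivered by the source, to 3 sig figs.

74.5 W

X_L = ωL = 5.15 Ω
Parallel: admittances add. Y = 1/R + 1/(jωL)
Y = (0.0746 − j0.194) S
|Y| = 0.208 S → |Z| = 1/|Y| = 4.81 Ω, ∠Z = −∠Y = 69.0°
I = V/|Z| = 6.57 A
P = VI cos φ = 31.6 × 6.57 × cos(69.0°) = 74.5 W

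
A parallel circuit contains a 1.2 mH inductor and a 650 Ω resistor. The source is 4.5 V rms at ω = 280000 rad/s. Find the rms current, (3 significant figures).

X_L = ωL = 336 Ω
Parallel: admittances add. Y = 1/R + 1/(jωL)
Y = (0.00154 − j0.00298) S
|Y| = 0.00335 S → |Z| = 1/|Y| = 298 Ω, ∠Z = −∠Y = 62.7°
I = V/|Z| = 4.5/298 = 15.1 mA

15.1 mA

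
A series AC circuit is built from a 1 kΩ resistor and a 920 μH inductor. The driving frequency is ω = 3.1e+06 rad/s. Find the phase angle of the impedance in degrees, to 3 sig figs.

70.7°

X_L = ωL = 2850 Ω
Z = 1000 + j2850 Ω
|Z| = √(1000² + 2850²) = 3020 Ω
∠Z = arctan(2850/1000) = 70.7°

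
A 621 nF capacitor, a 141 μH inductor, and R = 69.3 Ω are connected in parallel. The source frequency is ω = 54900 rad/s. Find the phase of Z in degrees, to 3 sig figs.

X_L = ωL = 7.74 Ω
X_C = 1/(ωC) = 29.3 Ω
Parallel: admittances add. Y = 1/R + 1/(jωL) + jωC
Y = (0.0144 − j0.0951) S
|Y| = 0.0962 S → |Z| = 1/|Y| = 10.4 Ω, ∠Z = −∠Y = 81.4°

81.4°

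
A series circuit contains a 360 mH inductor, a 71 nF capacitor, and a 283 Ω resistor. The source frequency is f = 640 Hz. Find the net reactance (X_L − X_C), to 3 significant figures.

ω = 2πf = 4021 rad/s
X_L = ωL = 1450 Ω
X_C = 1/(ωC) = 3500 Ω
X = 1450 − 3500 = -2050 Ω

-2050 Ω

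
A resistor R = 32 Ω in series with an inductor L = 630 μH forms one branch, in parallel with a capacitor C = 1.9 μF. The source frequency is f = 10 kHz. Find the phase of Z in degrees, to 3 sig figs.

-83.2°

ω = 2πf = 62830 rad/s
X_L = ωL = 39.6 Ω
X_C = 1/(ωC) = 8.38 Ω
Branch 1 (R+jX_L): Z₁ = 32.0 + j39.6 Ω, |Z₁| = 50.9 Ω
Branch 2 (−jX_C): Z₂ = −j8.38 Ω
Parallel: Z = Z₁Z₂/(Z₁+Z₂), |Z| = 9.54 Ω, ∠Z = -83.2°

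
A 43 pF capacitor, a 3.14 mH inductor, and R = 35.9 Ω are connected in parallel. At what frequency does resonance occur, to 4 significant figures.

433.1 kHz

ω₀ = 1/√(LC) = 1/√(0.00314 × 4.3e-11) = 2.721e+06 rad/s
f₀ = ω₀/(2π) = 433.1 kHz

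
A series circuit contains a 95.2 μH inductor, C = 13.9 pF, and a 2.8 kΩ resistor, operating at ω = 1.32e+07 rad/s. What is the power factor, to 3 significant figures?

X_L = ωL = 1260 Ω
X_C = 1/(ωC) = 5450 Ω
Net reactance X = X_L − X_C = -4190 Ω
Z = 2800 − j4190 Ω
|Z| = √(2800² + 4190²) = 5040 Ω
∠Z = arctan(-4190/2800) = -56.3°
cos φ = cos(-56.3°) = 0.555

0.555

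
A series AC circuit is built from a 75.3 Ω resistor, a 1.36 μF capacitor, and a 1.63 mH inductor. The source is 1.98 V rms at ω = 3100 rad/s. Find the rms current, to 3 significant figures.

X_L = ωL = 5.05 Ω
X_C = 1/(ωC) = 237 Ω
Net reactance X = X_L − X_C = -232 Ω
Z = 75.3 − j232 Ω
|Z| = √(75.3² + 232²) = 244 Ω
I = V/|Z| = 1.98/244 = 8.11 mA

8.11 mA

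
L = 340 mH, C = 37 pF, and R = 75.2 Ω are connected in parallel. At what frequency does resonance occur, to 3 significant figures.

44.9 kHz

ω₀ = 1/√(LC) = 1/√(0.34 × 3.7e-11) = 281900 rad/s
f₀ = ω₀/(2π) = 44.9 kHz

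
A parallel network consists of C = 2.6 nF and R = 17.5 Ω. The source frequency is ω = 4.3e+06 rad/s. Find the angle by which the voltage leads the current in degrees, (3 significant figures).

X_C = 1/(ωC) = 89.4 Ω
Parallel: admittances add. Y = 1/R + jωC
Y = (0.0571 + j0.0112) S
|Y| = 0.0582 S → |Z| = 1/|Y| = 17.2 Ω, ∠Z = −∠Y = -11.1°

-11.1°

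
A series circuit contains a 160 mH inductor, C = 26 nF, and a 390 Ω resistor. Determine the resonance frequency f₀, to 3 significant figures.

ω₀ = 1/√(LC) = 1/√(0.16 × 2.6e-08) = 15500 rad/s
f₀ = ω₀/(2π) = 2.47 kHz

2.47 kHz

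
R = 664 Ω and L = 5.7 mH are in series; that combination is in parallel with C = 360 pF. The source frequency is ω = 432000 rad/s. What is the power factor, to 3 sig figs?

X_L = ωL = 2460 Ω
X_C = 1/(ωC) = 6430 Ω
Branch 1 (R+jX_L): Z₁ = 664 + j2460 Ω, |Z₁| = 2550 Ω
Branch 2 (−jX_C): Z₂ = −j6430 Ω
Parallel: Z = Z₁Z₂/(Z₁+Z₂), |Z| = 4080 Ω, ∠Z = 65.4°
cos φ = cos(65.4°) = 0.416

0.416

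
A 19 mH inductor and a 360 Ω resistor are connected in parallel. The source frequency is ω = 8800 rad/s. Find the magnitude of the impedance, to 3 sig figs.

152 Ω

X_L = ωL = 167 Ω
Parallel: admittances add. Y = 1/R + 1/(jωL)
Y = (0.00278 − j0.00598) S
|Y| = 0.00659 S → |Z| = 1/|Y| = 152 Ω, ∠Z = −∠Y = 65.1°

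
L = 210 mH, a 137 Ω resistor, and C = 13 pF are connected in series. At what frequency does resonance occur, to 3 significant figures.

96.3 kHz

ω₀ = 1/√(LC) = 1/√(0.21 × 1.3e-11) = 605200 rad/s
f₀ = ω₀/(2π) = 96.3 kHz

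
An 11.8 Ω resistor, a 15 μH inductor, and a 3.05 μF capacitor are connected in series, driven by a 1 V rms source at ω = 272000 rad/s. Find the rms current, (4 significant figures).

X_L = ωL = 4.080 Ω
X_C = 1/(ωC) = 1.205 Ω
Net reactance X = X_L − X_C = 2.875 Ω
Z = 11.80 + j2.875 Ω
|Z| = √(11.80² + 2.875²) = 12.15 Ω
I = V/|Z| = 1/12.15 = 82.34 mA

82.34 mA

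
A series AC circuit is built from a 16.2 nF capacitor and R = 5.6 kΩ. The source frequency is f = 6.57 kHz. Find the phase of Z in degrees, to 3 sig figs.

-15.0°

ω = 2πf = 41280 rad/s
X_C = 1/(ωC) = 1500 Ω
Z = 5600 − j1500 Ω
|Z| = √(5600² + 1500²) = 5800 Ω
∠Z = arctan(-1500/5600) = -15.0°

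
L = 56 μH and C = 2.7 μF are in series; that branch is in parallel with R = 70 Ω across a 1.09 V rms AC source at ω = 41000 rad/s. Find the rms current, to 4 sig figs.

X_L = ωL = 2.296 Ω
X_C = 1/(ωC) = 9.033 Ω
Branch 1: Z₁ = R = 70.00 Ω
Branch 2 (series LC): Z₂ = j(X_L − X_C) = −j6.737 Ω
Parallel: Z = Z₁Z₂/(Z₁+Z₂), |Z| = 6.706 Ω, ∠Z = -84.50°
I = V/|Z| = 1.09/6.706 = 162.5 mA

162.5 mA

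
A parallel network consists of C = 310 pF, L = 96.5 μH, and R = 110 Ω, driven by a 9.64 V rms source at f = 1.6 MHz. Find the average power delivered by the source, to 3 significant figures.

845 mW

ω = 2πf = 1.005e+07 rad/s
X_L = ωL = 970 Ω
X_C = 1/(ωC) = 321 Ω
Parallel: admittances add. Y = 1/R + 1/(jωL) + jωC
Y = (0.00909 + j0.00209) S
|Y| = 0.00933 S → |Z| = 1/|Y| = 107 Ω, ∠Z = −∠Y = -12.9°
I = V/|Z| = 89.9 mA
P = VI cos φ = 9.64 × 0.0899 × cos(-12.9°) = 845 mW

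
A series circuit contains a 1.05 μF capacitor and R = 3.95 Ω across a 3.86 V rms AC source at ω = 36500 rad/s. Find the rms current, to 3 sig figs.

146 mA

X_C = 1/(ωC) = 26.1 Ω
Z = 3.95 − j26.1 Ω
|Z| = √(3.95² + 26.1²) = 26.4 Ω
I = V/|Z| = 3.86/26.4 = 146 mA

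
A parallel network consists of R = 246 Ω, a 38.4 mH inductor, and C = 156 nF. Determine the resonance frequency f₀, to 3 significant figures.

ω₀ = 1/√(LC) = 1/√(0.0384 × 1.56e-07) = 12920 rad/s
f₀ = ω₀/(2π) = 2.06 kHz

2.06 kHz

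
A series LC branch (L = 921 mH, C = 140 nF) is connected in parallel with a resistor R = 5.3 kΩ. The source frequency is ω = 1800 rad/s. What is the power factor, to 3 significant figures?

X_L = ωL = 1660 Ω
X_C = 1/(ωC) = 3970 Ω
Branch 1: Z₁ = R = 5300 Ω
Branch 2 (series LC): Z₂ = j(X_L − X_C) = −j2310 Ω
Parallel: Z = Z₁Z₂/(Z₁+Z₂), |Z| = 2120 Ω, ∠Z = -66.4°
cos φ = cos(-66.4°) = 0.400

0.400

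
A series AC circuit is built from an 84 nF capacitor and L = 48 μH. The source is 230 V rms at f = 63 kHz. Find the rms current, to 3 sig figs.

ω = 2πf = 395800 rad/s
X_L = ωL = 19.0 Ω
X_C = 1/(ωC) = 30.1 Ω
Net reactance X = X_L − X_C = -11.1 Ω
Z = − j11.1 Ω
|Z| = √(0² + 11.1²) = 11.1 Ω
I = V/|Z| = 230/11.1 = 20.8 A

20.8 A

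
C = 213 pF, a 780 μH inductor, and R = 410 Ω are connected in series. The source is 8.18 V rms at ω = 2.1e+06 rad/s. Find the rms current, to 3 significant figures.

X_L = ωL = 1640 Ω
X_C = 1/(ωC) = 2240 Ω
Net reactance X = X_L − X_C = -598 Ω
Z = 410 − j598 Ω
|Z| = √(410² + 598²) = 725 Ω
I = V/|Z| = 8.18/725 = 11.3 mA

11.3 mA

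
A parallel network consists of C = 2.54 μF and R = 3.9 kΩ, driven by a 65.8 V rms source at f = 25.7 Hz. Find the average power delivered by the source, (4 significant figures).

ω = 2πf = 161.5 rad/s
X_C = 1/(ωC) = 2438 Ω
Parallel: admittances add. Y = 1/R + jωC
Y = (0.0002564 + j0.0004102) S
|Y| = 0.0004837 S → |Z| = 1/|Y| = 2067 Ω, ∠Z = −∠Y = -57.99°
I = V/|Z| = 31.83 mA
P = VI cos φ = 65.8 × 0.03183 × cos(-57.99°) = 1.110 W

1.110 W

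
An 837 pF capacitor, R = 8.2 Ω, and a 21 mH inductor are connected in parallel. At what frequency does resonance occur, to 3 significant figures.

38.0 kHz

ω₀ = 1/√(LC) = 1/√(0.021 × 8.37e-10) = 238500 rad/s
f₀ = ω₀/(2π) = 38.0 kHz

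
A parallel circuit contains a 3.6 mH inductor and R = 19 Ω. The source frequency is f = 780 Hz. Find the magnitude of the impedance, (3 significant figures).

ω = 2πf = 4901 rad/s
X_L = ωL = 17.6 Ω
Parallel: admittances add. Y = 1/R + 1/(jωL)
Y = (0.0526 − j0.0567) S
|Y| = 0.0773 S → |Z| = 1/|Y| = 12.9 Ω, ∠Z = −∠Y = 47.1°

12.9 Ω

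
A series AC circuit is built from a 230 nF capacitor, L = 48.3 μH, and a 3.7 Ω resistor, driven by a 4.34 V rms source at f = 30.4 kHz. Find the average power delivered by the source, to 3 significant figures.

ω = 2πf = 191000 rad/s
X_L = ωL = 9.23 Ω
X_C = 1/(ωC) = 22.8 Ω
Net reactance X = X_L − X_C = -13.5 Ω
Z = 3.70 − j13.5 Ω
|Z| = √(3.70² + 13.5²) = 14.0 Ω
∠Z = arctan(-13.5/3.70) = -74.7°
I = V/|Z| = 309 mA
P = VI cos φ = 4.34 × 0.309 × cos(-74.7°) = 354 mW

354 mW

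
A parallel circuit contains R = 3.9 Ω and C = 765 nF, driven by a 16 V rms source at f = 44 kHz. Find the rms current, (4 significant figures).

5.318 A

ω = 2πf = 276500 rad/s
X_C = 1/(ωC) = 4.728 Ω
Parallel: admittances add. Y = 1/R + jωC
Y = (0.2564 + j0.2115) S
|Y| = 0.3324 S → |Z| = 1/|Y| = 3.009 Ω, ∠Z = −∠Y = -39.52°
I = V/|Z| = 16/3.009 = 5.318 A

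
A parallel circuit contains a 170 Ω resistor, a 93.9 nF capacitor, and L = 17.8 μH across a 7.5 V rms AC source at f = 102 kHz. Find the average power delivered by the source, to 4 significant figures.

330.9 mW

ω = 2πf = 640900 rad/s
X_L = ωL = 11.41 Ω
X_C = 1/(ωC) = 16.62 Ω
Parallel: admittances add. Y = 1/R + 1/(jωL) + jωC
Y = (0.005882 − j0.02748) S
|Y| = 0.02810 S → |Z| = 1/|Y| = 35.58 Ω, ∠Z = −∠Y = 77.92°
I = V/|Z| = 210.8 mA
P = VI cos φ = 7.5 × 0.2108 × cos(77.92°) = 330.9 mW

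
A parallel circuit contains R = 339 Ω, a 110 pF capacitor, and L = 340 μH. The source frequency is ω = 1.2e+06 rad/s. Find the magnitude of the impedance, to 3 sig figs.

267 Ω

X_L = ωL = 408 Ω
X_C = 1/(ωC) = 7580 Ω
Parallel: admittances add. Y = 1/R + 1/(jωL) + jωC
Y = (0.00295 − j0.00232) S
|Y| = 0.00375 S → |Z| = 1/|Y| = 267 Ω, ∠Z = −∠Y = 38.2°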